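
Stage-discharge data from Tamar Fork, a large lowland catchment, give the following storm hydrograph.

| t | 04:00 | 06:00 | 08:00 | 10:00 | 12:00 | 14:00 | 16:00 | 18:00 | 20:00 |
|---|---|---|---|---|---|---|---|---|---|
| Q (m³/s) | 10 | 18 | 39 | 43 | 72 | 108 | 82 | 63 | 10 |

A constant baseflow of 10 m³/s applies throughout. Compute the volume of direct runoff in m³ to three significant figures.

Direct-runoff ordinates (Q − Q_b): 0.0, 8.0, 29.0, 33.0, 62.0, 98.0, 72.0, 53.0, 0.0 m³/s.
ΣQ_DR = 355.0 m³/s.
With Δt = 2 h = 7200 s, V = ΣQ_DR · Δt = 355.0 × 7200 = 2.56 × 10^6 m³.

V ≈ 2.56 × 10^6 m³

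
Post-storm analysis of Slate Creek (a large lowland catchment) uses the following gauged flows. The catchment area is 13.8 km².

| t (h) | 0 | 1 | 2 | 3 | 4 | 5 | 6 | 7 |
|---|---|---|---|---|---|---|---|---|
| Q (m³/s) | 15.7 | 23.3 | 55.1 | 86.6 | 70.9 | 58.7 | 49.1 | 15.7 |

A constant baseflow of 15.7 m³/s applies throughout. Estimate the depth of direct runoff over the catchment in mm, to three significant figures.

Direct runoff: 0.0, 7.6, 39.4, 70.9, 55.2, 43.0, 33.4, 0.0 m³/s; ΣQ_DR = 249.5 m³/s.
V = ΣQ_DR · Δt = 249.5 × 3600 s = 8.982 × 10^5 m³.
Over A = 13.8 km², depth = V / A = 65.1 mm.

d ≈ 65.1 mm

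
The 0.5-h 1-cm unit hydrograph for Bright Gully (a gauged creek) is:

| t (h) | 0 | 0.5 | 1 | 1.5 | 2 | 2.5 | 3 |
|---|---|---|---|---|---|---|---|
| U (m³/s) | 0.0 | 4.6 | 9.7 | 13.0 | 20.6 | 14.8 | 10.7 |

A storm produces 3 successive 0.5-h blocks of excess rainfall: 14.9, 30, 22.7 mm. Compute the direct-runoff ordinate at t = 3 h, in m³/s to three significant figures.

Q ≈ 107 m³/s

By discrete convolution, Q_j = Σ (P_i / 10 mm) · U_{j−i}.
At t = 3 h (j=6): Q = (14.9/10)·10.7 + (30/10)·14.8 + (22.7/10)·20.6 = 107 m³/s.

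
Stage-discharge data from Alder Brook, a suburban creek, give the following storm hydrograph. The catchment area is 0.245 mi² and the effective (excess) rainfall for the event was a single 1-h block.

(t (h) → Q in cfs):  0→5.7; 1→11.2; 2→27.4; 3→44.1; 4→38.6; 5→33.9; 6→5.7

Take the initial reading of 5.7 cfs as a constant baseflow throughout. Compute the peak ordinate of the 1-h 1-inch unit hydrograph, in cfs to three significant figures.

U_p ≈ 47.9 cfs

Direct runoff: 0.0, 5.5, 21.7, 38.4, 32.9, 28.2, 0.0 cfs; ΣQ_DR = 126.7 cfs, peak = 38.4 cfs.
Runoff depth d = ΣQ_DR·Δt / A = 126.7 × 3600 / (0.245 mi²) = 0.8014 in.
The 1-inch UH is the DRH scaled by (1 in)/d, so U_p = 38.4 × 1/0.8014 = 47.9 cfs.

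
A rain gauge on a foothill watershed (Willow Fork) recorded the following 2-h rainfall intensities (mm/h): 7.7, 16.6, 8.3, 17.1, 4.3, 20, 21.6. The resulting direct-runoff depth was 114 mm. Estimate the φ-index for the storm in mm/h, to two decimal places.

φ ≈ 5.72 mm/h

Only the 6 blocks with intensity above φ contribute runoff: 7.7, 16.6, 8.3, 17.1, 20, 21.6 mm/h.
Σ(I−φ)·Δt = d  ⇒  (7.7+16.6+8.3+17.1+20+21.6 − 6φ)·2 = 114
φ = (91.30 − 114/2) / 6 = 5.72 mm/h.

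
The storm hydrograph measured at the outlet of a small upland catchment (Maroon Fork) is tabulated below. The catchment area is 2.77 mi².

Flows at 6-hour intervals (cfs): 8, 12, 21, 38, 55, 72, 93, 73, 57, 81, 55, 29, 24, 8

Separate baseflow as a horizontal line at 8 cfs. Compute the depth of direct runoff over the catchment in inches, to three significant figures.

Direct runoff: 0.0, 4.0, 13.0, 30.0, 47.0, 64.0, 85.0, 65.0, 49.0, 73.0, 47.0, 21.0, 16.0, 0.0 cfs; ΣQ_DR = 514.0 cfs.
V = ΣQ_DR · Δt = 514.0 × 21600 s = 1.110 × 10^7 ft³.
Over A = 2.77 mi², depth = V / A = 1.73 in.

d ≈ 1.73 in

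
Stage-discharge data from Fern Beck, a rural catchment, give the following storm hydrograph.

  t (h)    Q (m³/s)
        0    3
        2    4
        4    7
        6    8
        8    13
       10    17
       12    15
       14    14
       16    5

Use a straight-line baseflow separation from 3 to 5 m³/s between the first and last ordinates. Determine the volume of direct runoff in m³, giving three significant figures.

Direct-runoff ordinates (Q − Q_b): 0.00, 0.75, 3.50, 4.25, 9.00, 12.75, 10.50, 9.25, 0.00 m³/s.
ΣQ_DR = 50.00 m³/s.
With Δt = 2 h = 7200 s, V = ΣQ_DR · Δt = 50.00 × 7200 = 3.60 × 10^5 m³.

V ≈ 3.60 × 10^5 m³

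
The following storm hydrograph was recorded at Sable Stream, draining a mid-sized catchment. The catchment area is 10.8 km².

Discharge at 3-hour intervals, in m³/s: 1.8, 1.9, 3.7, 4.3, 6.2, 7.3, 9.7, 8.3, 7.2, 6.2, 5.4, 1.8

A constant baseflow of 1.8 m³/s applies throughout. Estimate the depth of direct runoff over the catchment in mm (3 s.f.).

d ≈ 42.2 mm

Direct runoff: 0.0, 0.1, 1.9, 2.5, 4.4, 5.5, 7.9, 6.5, 5.4, 4.4, 3.6, 0.0 m³/s; ΣQ_DR = 42.20 m³/s.
V = ΣQ_DR · Δt = 42.20 × 10800 s = 4.558 × 10^5 m³.
Over A = 10.8 km², depth = V / A = 42.2 mm.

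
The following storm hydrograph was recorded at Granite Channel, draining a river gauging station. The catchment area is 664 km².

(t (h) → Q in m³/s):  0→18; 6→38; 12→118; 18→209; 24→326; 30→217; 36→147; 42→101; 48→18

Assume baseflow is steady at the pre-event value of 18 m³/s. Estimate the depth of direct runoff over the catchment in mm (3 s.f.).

Direct runoff: 0.0, 20.0, 100.0, 191.0, 308.0, 199.0, 129.0, 83.0, 0.0 m³/s; ΣQ_DR = 1030 m³/s.
V = ΣQ_DR · Δt = 1030 × 21600 s = 2.225 × 10^7 m³.
Over A = 664 km², depth = V / A = 33.5 mm.

d ≈ 33.5 mm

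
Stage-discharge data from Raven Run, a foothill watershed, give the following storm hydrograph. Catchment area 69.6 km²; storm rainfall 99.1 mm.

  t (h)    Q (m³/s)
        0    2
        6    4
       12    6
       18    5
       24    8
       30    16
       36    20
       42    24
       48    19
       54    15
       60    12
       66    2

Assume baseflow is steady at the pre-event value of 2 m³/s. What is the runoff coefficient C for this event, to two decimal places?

C ≈ 0.34

ΣQ_DR = 109.0 m³/s; V = ΣQ_DR·Δt = 2.354 × 10^6 m³.
Runoff depth d = V / A = 33.83 mm.
C = d / P = 33.83 / 99.1 = 0.34.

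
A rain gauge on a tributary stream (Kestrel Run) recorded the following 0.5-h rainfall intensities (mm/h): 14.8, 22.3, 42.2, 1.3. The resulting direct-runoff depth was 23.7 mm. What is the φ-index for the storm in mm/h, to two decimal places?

Only the 3 blocks with intensity above φ contribute runoff: 14.8, 22.3, 42.2 mm/h.
Σ(I−φ)·Δt = d  ⇒  (14.8+22.3+42.2 − 3φ)·0.5 = 23.7
φ = (79.30 − 23.7/0.5) / 3 = 10.63 mm/h.

φ ≈ 10.63 mm/h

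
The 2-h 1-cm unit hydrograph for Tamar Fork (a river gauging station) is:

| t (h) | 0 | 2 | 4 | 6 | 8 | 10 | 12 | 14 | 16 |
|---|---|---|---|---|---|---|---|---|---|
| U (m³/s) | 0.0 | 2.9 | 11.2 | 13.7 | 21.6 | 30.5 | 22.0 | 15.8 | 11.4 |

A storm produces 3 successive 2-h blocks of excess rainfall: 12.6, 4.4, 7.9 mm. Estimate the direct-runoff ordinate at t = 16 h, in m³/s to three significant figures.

By discrete convolution, Q_j = Σ (P_i / 10 mm) · U_{j−i}.
At t = 16 h (j=8): Q = (12.6/10)·11.4 + (4.4/10)·15.8 + (7.9/10)·22.0 = 38.7 m³/s.

Q ≈ 38.7 m³/s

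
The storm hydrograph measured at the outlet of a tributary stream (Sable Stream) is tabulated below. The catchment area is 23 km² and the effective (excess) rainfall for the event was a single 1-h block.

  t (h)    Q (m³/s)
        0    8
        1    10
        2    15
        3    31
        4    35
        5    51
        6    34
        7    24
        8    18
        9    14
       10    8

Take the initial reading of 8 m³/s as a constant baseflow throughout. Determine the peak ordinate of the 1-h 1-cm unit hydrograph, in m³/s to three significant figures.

Direct runoff: 0.0, 2.0, 7.0, 23.0, 27.0, 43.0, 26.0, 16.0, 10.0, 6.0, 0.0 m³/s; ΣQ_DR = 160.0 m³/s, peak = 43.0 m³/s.
Runoff depth d = ΣQ_DR·Δt / A = 160.0 × 3600 / (23 km²) = 25.04 mm.
The 1-cm UH is the DRH scaled by (10 mm)/d, so U_p = 43.0 × 10/25.04 = 17.2 m³/s.

U_p ≈ 17.2 m³/s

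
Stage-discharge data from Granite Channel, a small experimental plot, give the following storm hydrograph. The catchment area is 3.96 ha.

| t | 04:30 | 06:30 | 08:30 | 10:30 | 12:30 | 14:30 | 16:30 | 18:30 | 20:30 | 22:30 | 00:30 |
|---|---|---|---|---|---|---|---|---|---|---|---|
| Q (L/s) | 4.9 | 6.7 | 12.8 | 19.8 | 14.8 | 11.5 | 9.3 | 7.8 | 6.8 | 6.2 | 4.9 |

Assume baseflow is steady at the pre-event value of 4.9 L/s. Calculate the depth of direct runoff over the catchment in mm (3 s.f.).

Direct runoff: 0.0, 1.8, 7.9, 14.9, 9.9, 6.6, 4.4, 2.9, 1.9, 1.3, 0.0 L/s; ΣQ_DR = 51.60 L/s.
V = ΣQ_DR · Δt = 51.60 × 7200 s = 3.715 × 10^5 L.
Over A = 3.96 ha, depth = V / A = 9.38 mm.

d ≈ 9.38 mm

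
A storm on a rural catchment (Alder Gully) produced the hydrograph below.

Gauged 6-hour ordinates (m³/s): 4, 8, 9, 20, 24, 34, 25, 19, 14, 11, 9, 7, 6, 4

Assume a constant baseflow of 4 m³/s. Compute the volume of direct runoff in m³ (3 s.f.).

V ≈ 2.98 × 10^6 m³

Direct-runoff ordinates (Q − Q_b): 0.0, 4.0, 5.0, 16.0, 20.0, 30.0, 21.0, 15.0, 10.0, 7.0, 5.0, 3.0, 2.0, 0.0 m³/s.
ΣQ_DR = 138.0 m³/s.
With Δt = 6 h = 21600 s, V = ΣQ_DR · Δt = 138.0 × 21600 = 2.98 × 10^6 m³.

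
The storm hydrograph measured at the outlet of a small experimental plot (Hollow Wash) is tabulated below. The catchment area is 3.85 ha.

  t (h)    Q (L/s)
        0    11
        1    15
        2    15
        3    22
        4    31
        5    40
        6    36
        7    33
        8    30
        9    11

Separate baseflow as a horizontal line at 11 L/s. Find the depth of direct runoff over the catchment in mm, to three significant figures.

d ≈ 12.5 mm

Direct runoff: 0.0, 4.0, 4.0, 11.0, 20.0, 29.0, 25.0, 22.0, 19.0, 0.0 L/s; ΣQ_DR = 134.0 L/s.
V = ΣQ_DR · Δt = 134.0 × 3600 s = 4.824 × 10^5 L.
Over A = 3.85 ha, depth = V / A = 12.5 mm.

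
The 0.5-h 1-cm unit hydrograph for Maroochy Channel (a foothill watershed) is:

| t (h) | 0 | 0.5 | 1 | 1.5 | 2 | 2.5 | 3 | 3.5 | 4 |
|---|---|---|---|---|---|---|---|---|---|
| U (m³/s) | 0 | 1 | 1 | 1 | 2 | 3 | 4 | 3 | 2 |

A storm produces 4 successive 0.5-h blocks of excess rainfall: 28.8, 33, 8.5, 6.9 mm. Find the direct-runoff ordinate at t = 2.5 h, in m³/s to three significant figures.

Q ≈ 16.8 m³/s

By discrete convolution, Q_j = Σ (P_i / 10 mm) · U_{j−i}.
At t = 2.5 h (j=5): Q = (28.8/10)·3 + (33/10)·2 + (8.5/10)·1 + (6.9/10)·1 = 16.8 m³/s.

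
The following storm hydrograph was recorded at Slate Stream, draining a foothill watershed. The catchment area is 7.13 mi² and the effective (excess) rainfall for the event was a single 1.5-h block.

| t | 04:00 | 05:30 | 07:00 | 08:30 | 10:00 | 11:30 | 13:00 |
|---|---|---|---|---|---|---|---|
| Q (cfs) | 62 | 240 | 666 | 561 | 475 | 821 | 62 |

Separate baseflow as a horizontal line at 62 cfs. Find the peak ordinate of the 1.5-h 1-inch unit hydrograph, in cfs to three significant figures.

Direct runoff: 0.0, 178.0, 604.0, 499.0, 413.0, 759.0, 0.0 cfs; ΣQ_DR = 2453 cfs, peak = 759.0 cfs.
Runoff depth d = ΣQ_DR·Δt / A = 2453 × 5400 / (7.13 mi²) = 0.7997 in.
The 1-inch UH is the DRH scaled by (1 in)/d, so U_p = 759.0 × 1/0.7997 = 949 cfs.

U_p ≈ 949 cfs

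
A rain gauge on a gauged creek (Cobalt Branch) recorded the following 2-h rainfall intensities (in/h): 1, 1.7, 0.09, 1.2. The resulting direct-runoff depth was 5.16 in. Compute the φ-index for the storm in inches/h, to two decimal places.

Only the 3 blocks with intensity above φ contribute runoff: 1, 1.7, 1.2 in/h.
Σ(I−φ)·Δt = d  ⇒  (1+1.7+1.2 − 3φ)·2 = 5.16
φ = (3.900 − 5.16/2) / 3 = 0.44 in/h.

φ ≈ 0.44 in/h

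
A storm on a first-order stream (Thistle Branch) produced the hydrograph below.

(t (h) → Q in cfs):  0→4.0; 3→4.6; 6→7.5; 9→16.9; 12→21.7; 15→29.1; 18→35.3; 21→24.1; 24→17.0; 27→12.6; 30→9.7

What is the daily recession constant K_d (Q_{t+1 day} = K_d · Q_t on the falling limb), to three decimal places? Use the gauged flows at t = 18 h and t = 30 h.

K_d ≈ 0.076

Between t = 18 h and t = 30 h the flow falls from 35.3 to 9.7 cfs over 4×3 h = 12 h.
Per-interval ratio K = (9.7/35.3)^(1/4) = 0.7240; K_d = K^(24/3) = 0.076.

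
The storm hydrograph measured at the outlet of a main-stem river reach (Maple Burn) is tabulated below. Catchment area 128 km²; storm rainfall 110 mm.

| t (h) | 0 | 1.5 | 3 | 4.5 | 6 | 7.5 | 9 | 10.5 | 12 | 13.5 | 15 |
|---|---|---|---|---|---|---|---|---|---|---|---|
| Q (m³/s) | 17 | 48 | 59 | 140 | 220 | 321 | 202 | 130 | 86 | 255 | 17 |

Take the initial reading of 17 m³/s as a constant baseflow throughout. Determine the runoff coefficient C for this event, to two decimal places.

ΣQ_DR = 1308 m³/s; V = ΣQ_DR·Δt = 7.063 × 10^6 m³.
Runoff depth d = V / A = 55.18 mm.
C = d / P = 55.18 / 110 = 0.50.

C ≈ 0.50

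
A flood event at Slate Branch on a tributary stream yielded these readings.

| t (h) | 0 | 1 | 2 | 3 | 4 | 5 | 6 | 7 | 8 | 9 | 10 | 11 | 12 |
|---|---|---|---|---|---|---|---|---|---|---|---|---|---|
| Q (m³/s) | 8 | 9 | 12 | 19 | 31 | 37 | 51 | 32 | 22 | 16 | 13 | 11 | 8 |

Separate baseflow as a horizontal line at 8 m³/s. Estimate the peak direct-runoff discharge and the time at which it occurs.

Q_p = 43.0 m³/s at t = 6 h

Subtracting baseflow gives direct-runoff ordinates: 0.0, 1.0, 4.0, 11.0, 23.0, 29.0, 43.0, 24.0, 14.0, 8.0, 5.0, 3.0, 0.0 m³/s.
The maximum is 43.0 m³/s, occurring at the reading for t = 6 h.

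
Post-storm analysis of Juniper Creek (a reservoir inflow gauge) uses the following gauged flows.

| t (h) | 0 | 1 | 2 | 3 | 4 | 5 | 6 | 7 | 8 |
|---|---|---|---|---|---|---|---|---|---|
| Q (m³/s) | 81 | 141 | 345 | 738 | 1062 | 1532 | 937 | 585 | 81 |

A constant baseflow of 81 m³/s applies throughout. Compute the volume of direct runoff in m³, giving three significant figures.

V ≈ 1.72 × 10^7 m³

Direct-runoff ordinates (Q − Q_b): 0.0, 60.0, 264.0, 657.0, 981.0, 1451.0, 856.0, 504.0, 0.0 m³/s.
ΣQ_DR = 4773 m³/s.
With Δt = 1 h = 3600 s, V = ΣQ_DR · Δt = 4773 × 3600 = 1.72 × 10^7 m³.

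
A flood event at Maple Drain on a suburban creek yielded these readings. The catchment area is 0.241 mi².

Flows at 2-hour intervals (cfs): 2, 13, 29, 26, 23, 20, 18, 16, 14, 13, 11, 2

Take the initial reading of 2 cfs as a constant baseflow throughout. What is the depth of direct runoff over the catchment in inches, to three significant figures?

Direct runoff: 0.0, 11.0, 27.0, 24.0, 21.0, 18.0, 16.0, 14.0, 12.0, 11.0, 9.0, 0.0 cfs; ΣQ_DR = 163.0 cfs.
V = ΣQ_DR · Δt = 163.0 × 7200 s = 1.174 × 10^6 ft³.
Over A = 0.241 mi², depth = V / A = 2.10 in.

d ≈ 2.10 in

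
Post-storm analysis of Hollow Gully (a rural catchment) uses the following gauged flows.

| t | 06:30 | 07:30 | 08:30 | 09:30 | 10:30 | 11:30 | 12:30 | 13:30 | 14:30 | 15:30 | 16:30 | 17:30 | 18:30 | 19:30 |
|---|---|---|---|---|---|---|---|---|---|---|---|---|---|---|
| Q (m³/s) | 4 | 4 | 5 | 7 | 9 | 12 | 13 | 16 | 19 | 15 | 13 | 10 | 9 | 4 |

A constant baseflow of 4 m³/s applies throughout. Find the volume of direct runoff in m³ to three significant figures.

Direct-runoff ordinates (Q − Q_b): 0.0, 0.0, 1.0, 3.0, 5.0, 8.0, 9.0, 12.0, 15.0, 11.0, 9.0, 6.0, 5.0, 0.0 m³/s.
ΣQ_DR = 84.00 m³/s.
With Δt = 1 h = 3600 s, V = ΣQ_DR · Δt = 84.00 × 3600 = 3.02 × 10^5 m³.

V ≈ 3.02 × 10^5 m³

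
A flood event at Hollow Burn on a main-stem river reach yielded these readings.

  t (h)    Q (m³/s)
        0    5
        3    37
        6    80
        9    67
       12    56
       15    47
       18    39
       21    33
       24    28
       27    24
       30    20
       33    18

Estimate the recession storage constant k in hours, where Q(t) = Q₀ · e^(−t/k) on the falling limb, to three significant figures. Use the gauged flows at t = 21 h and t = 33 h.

On the falling limb, Q drops from 33 to 18 m³/s between t = 21 h and t = 33 h (Δt = 12 h).
k = −Δt / ln(Q₂/Q₁) = −12 / ln(18/33) = 19.8 h.

k ≈ 19.8 h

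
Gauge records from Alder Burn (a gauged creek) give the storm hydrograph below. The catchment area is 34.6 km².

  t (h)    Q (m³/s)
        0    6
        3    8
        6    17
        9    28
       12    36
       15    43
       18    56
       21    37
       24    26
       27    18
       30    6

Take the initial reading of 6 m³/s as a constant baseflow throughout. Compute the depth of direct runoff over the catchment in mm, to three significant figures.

Direct runoff: 0.0, 2.0, 11.0, 22.0, 30.0, 37.0, 50.0, 31.0, 20.0, 12.0, 0.0 m³/s; ΣQ_DR = 215.0 m³/s.
V = ΣQ_DR · Δt = 215.0 × 10800 s = 2.322 × 10^6 m³.
Over A = 34.6 km², depth = V / A = 67.1 mm.

d ≈ 67.1 mm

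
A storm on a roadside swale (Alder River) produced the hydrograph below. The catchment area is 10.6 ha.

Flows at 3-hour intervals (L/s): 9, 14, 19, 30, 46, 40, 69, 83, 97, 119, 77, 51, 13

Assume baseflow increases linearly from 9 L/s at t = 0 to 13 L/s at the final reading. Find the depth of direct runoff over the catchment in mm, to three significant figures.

d ≈ 53.4 mm

Direct runoff: 0.00, 4.67, 9.33, 20.00, 35.67, 29.33, 58.00, 71.67, 85.33, 107.00, 64.67, 38.33, 0.00 L/s; ΣQ_DR = 524.0 L/s.
V = ΣQ_DR · Δt = 524.0 × 10800 s = 5.659 × 10^6 L.
Over A = 10.6 ha, depth = V / A = 53.4 mm.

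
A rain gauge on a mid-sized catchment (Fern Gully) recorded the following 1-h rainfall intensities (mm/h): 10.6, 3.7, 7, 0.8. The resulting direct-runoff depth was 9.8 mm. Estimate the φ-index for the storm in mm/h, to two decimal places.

φ ≈ 3.90 mm/h

Only the 2 blocks with intensity above φ contribute runoff: 10.6, 7 mm/h.
Σ(I−φ)·Δt = d  ⇒  (10.6+7 − 2φ)·1 = 9.8
φ = (17.60 − 9.8/1) / 2 = 3.90 mm/h.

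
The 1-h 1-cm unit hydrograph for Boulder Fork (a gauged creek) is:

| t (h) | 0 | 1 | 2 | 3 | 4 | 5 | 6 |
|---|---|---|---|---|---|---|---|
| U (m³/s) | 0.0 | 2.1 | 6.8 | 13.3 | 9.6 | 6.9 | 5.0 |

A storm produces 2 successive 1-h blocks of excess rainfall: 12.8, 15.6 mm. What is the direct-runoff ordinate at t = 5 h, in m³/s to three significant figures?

By discrete convolution, Q_j = Σ (P_i / 10 mm) · U_{j−i}.
At t = 5 h (j=5): Q = (12.8/10)·6.9 + (15.6/10)·9.6 = 23.8 m³/s.

Q ≈ 23.8 m³/s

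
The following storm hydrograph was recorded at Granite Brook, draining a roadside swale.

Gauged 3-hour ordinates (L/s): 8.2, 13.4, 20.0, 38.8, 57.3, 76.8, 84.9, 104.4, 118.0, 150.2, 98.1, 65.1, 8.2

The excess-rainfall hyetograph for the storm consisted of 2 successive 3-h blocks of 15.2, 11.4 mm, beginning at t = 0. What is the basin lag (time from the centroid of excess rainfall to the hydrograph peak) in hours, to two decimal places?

t_L ≈ 24.21 h

Centroid of excess rainfall: t_c = Σ P_i·t̄_i / ΣP_i = 2.7857 h (block centres at 1.5, 4.5 h).
Hydrograph peak occurs at t = 27 h, so basin lag t_L = 27 − 2.7857 = 24.21 h.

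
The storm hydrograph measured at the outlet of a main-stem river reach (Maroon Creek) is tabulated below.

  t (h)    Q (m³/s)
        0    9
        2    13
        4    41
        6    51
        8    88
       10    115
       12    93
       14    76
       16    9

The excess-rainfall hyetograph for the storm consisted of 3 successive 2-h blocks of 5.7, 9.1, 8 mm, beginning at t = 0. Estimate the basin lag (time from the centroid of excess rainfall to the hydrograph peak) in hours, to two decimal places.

t_L ≈ 6.80 h

Centroid of excess rainfall: t_c = Σ P_i·t̄_i / ΣP_i = 3.2018 h (block centres at 1, 3, 5 h).
Hydrograph peak occurs at t = 10 h, so basin lag t_L = 10 − 3.2018 = 6.80 h.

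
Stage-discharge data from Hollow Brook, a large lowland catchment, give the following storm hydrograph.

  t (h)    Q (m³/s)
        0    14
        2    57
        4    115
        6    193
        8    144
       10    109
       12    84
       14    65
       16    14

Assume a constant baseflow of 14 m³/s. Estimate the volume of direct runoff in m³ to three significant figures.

V ≈ 4.82 × 10^6 m³

Direct-runoff ordinates (Q − Q_b): 0.0, 43.0, 101.0, 179.0, 130.0, 95.0, 70.0, 51.0, 0.0 m³/s.
ΣQ_DR = 669.0 m³/s.
With Δt = 2 h = 7200 s, V = ΣQ_DR · Δt = 669.0 × 7200 = 4.82 × 10^6 m³.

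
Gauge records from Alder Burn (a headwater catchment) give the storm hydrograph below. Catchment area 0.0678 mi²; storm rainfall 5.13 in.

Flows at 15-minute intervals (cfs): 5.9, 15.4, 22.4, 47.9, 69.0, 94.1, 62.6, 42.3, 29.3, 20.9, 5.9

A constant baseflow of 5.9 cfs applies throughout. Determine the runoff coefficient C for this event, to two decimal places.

C ≈ 0.39

ΣQ_DR = 350.8 cfs; V = ΣQ_DR·Δt = 3.157 × 10^5 ft³.
Runoff depth d = V / A = 2.004 in.
C = d / P = 2.004 / 5.13 = 0.39.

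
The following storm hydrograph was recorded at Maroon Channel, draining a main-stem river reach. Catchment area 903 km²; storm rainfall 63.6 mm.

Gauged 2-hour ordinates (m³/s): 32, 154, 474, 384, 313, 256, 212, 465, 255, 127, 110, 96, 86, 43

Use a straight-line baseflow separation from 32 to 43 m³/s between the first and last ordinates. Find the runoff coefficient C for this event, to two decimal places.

C ≈ 0.31

ΣQ_DR = 2482 m³/s; V = ΣQ_DR·Δt = 1.787 × 10^7 m³.
Runoff depth d = V / A = 19.79 mm.
C = d / P = 19.79 / 63.6 = 0.31.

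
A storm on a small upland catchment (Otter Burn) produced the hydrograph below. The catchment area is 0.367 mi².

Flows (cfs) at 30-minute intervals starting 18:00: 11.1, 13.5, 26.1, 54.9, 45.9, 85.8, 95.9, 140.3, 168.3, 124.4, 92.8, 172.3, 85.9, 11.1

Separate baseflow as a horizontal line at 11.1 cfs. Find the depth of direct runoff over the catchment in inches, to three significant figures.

Direct runoff: 0.0, 2.4, 15.0, 43.8, 34.8, 74.7, 84.8, 129.2, 157.2, 113.3, 81.7, 161.2, 74.8, 0.0 cfs; ΣQ_DR = 972.9 cfs.
V = ΣQ_DR · Δt = 972.9 × 1800 s = 1.751 × 10^6 ft³.
Over A = 0.367 mi², depth = V / A = 2.05 in.

d ≈ 2.05 in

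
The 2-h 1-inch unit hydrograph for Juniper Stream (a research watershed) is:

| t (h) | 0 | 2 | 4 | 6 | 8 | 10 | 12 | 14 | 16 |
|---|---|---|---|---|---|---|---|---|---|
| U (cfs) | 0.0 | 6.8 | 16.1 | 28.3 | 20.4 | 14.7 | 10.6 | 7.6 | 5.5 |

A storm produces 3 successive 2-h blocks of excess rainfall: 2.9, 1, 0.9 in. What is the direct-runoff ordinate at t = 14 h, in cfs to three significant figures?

By discrete convolution, Q_j = Σ (P_i / 1 in) · U_{j−i}.
At t = 14 h (j=7): Q = (2.9/1)·7.6 + (1/1)·10.6 + (0.9/1)·14.7 = 45.9 cfs.

Q ≈ 45.9 cfs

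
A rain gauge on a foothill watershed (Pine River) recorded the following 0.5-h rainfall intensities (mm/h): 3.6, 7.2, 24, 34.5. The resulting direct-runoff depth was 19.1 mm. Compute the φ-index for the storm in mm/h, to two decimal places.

Only the 2 blocks with intensity above φ contribute runoff: 24, 34.5 mm/h.
Σ(I−φ)·Δt = d  ⇒  (24+34.5 − 2φ)·0.5 = 19.1
φ = (58.50 − 19.1/0.5) / 2 = 10.15 mm/h.

φ ≈ 10.15 mm/h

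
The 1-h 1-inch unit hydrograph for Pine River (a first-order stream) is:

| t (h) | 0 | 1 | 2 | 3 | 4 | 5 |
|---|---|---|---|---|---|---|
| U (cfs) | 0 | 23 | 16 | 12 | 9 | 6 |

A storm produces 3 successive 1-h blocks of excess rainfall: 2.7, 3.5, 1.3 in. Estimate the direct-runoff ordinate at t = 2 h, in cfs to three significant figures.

Q ≈ 124 cfs

By discrete convolution, Q_j = Σ (P_i / 1 in) · U_{j−i}.
At t = 2 h (j=2): Q = (2.7/1)·16 + (3.5/1)·23 + (1.3/1)·0 = 124 cfs.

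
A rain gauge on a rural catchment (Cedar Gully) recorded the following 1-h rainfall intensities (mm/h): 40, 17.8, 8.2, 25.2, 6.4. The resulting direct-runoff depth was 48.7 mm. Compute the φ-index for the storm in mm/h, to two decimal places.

φ ≈ 11.43 mm/h

Only the 3 blocks with intensity above φ contribute runoff: 40, 17.8, 25.2 mm/h.
Σ(I−φ)·Δt = d  ⇒  (40+17.8+25.2 − 3φ)·1 = 48.7
φ = (83.00 − 48.7/1) / 3 = 11.43 mm/h.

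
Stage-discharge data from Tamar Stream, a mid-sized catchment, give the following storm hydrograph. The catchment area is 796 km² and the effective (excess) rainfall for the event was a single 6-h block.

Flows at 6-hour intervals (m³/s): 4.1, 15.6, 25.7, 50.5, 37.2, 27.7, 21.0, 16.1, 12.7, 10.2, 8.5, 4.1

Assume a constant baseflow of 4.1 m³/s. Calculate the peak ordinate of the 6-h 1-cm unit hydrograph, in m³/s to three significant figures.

U_p ≈ 92.8 m³/s

Direct runoff: 0.0, 11.5, 21.6, 46.4, 33.1, 23.6, 16.9, 12.0, 8.6, 6.1, 4.4, 0.0 m³/s; ΣQ_DR = 184.2 m³/s, peak = 46.4 m³/s.
Runoff depth d = ΣQ_DR·Δt / A = 184.2 × 21600 / (796 km²) = 4.998 mm.
The 1-cm UH is the DRH scaled by (10 mm)/d, so U_p = 46.4 × 10/4.998 = 92.8 m³/s.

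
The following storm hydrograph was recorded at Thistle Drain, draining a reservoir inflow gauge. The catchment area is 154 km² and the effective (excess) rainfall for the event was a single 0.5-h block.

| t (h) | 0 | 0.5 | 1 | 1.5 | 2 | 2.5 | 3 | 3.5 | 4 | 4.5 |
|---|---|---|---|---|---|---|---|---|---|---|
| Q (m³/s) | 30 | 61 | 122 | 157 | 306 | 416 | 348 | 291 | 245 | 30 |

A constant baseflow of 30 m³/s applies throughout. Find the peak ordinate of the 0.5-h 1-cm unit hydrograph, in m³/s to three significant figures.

Direct runoff: 0.0, 31.0, 92.0, 127.0, 276.0, 386.0, 318.0, 261.0, 215.0, 0.0 m³/s; ΣQ_DR = 1706 m³/s, peak = 386.0 m³/s.
Runoff depth d = ΣQ_DR·Δt / A = 1706 × 1800 / (154 km²) = 19.94 mm.
The 1-cm UH is the DRH scaled by (10 mm)/d, so U_p = 386.0 × 10/19.94 = 194 m³/s.

U_p ≈ 194 m³/s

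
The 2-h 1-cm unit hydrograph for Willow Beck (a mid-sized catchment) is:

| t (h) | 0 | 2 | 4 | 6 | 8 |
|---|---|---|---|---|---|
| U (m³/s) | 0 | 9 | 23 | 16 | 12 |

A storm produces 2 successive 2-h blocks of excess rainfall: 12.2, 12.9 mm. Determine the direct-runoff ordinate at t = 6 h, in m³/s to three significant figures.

Q ≈ 49.2 m³/s

By discrete convolution, Q_j = Σ (P_i / 10 mm) · U_{j−i}.
At t = 6 h (j=3): Q = (12.2/10)·16 + (12.9/10)·23 = 49.2 m³/s.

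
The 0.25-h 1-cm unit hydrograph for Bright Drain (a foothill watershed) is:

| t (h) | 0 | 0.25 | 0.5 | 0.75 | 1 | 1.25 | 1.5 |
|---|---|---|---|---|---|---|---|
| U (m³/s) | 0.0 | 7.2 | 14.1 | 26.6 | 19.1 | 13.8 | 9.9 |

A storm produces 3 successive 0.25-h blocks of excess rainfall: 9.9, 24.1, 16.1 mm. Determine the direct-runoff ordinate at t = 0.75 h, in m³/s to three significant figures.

By discrete convolution, Q_j = Σ (P_i / 10 mm) · U_{j−i}.
At t = 0.75 h (j=3): Q = (9.9/10)·26.6 + (24.1/10)·14.1 + (16.1/10)·7.2 = 71.9 m³/s.

Q ≈ 71.9 m³/s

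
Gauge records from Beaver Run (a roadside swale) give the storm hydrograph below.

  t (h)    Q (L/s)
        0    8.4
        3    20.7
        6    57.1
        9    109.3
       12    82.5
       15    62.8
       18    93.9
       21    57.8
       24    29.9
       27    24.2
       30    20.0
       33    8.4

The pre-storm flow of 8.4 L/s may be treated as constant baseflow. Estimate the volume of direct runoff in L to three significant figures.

V ≈ 5.12 × 10^6 L

Direct-runoff ordinates (Q − Q_b): 0.0, 12.3, 48.7, 100.9, 74.1, 54.4, 85.5, 49.4, 21.5, 15.8, 11.6, 0.0 L/s.
ΣQ_DR = 474.2 L/s.
With Δt = 3 h = 10800 s, V = ΣQ_DR · Δt = 474.2 × 10800 = 5.12 × 10^6 L.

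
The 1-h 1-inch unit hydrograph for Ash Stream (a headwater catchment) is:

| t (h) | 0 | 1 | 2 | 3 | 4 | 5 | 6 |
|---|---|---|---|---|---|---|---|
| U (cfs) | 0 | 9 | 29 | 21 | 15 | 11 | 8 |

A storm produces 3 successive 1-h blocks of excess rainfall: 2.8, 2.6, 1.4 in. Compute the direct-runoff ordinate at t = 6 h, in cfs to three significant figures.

Q ≈ 72.0 cfs

By discrete convolution, Q_j = Σ (P_i / 1 in) · U_{j−i}.
At t = 6 h (j=6): Q = (2.8/1)·8 + (2.6/1)·11 + (1.4/1)·15 = 72.0 cfs.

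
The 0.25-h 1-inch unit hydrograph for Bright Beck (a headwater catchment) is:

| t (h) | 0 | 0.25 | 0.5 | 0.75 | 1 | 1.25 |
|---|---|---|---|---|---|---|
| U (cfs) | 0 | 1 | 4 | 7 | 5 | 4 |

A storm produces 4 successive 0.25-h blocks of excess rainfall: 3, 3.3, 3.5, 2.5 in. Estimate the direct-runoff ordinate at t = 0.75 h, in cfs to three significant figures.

By discrete convolution, Q_j = Σ (P_i / 1 in) · U_{j−i}.
At t = 0.75 h (j=3): Q = (3/1)·7 + (3.3/1)·4 + (3.5/1)·1 + (2.5/1)·0 = 37.7 cfs.

Q ≈ 37.7 cfs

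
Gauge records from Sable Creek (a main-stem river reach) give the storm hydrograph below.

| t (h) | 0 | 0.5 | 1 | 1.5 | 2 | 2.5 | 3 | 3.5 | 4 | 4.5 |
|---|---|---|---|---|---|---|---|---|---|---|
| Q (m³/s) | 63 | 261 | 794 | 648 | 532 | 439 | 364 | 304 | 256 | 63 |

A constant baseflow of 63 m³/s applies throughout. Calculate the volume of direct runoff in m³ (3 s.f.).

V ≈ 5.57 × 10^6 m³

Direct-runoff ordinates (Q − Q_b): 0.0, 198.0, 731.0, 585.0, 469.0, 376.0, 301.0, 241.0, 193.0, 0.0 m³/s.
ΣQ_DR = 3094 m³/s.
With Δt = 0.5 h = 1800 s, V = ΣQ_DR · Δt = 3094 × 1800 = 5.57 × 10^6 m³.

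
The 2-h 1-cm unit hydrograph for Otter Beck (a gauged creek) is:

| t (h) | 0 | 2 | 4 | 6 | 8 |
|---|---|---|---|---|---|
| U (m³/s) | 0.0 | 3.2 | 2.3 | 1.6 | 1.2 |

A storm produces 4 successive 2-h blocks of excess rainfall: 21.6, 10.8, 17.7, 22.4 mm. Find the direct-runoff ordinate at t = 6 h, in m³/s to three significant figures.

Q ≈ 11.6 m³/s

By discrete convolution, Q_j = Σ (P_i / 10 mm) · U_{j−i}.
At t = 6 h (j=3): Q = (21.6/10)·1.6 + (10.8/10)·2.3 + (17.7/10)·3.2 + (22.4/10)·0.0 = 11.6 m³/s.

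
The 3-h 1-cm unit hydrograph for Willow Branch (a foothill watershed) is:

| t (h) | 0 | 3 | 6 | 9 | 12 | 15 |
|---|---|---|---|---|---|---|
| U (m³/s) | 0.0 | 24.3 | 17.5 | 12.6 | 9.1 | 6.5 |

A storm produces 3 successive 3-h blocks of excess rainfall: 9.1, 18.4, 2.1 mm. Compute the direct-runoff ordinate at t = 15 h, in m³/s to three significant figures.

By discrete convolution, Q_j = Σ (P_i / 10 mm) · U_{j−i}.
At t = 15 h (j=5): Q = (9.1/10)·6.5 + (18.4/10)·9.1 + (2.1/10)·12.6 = 25.3 m³/s.

Q ≈ 25.3 m³/s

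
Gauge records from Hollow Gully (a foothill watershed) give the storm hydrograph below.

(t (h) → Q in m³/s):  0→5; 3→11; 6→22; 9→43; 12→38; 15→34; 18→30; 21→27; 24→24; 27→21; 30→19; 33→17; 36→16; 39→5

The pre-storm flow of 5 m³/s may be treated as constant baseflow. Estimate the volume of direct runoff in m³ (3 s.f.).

V ≈ 2.61 × 10^6 m³

Direct-runoff ordinates (Q − Q_b): 0.0, 6.0, 17.0, 38.0, 33.0, 29.0, 25.0, 22.0, 19.0, 16.0, 14.0, 12.0, 11.0, 0.0 m³/s.
ΣQ_DR = 242.0 m³/s.
With Δt = 3 h = 10800 s, V = ΣQ_DR · Δt = 242.0 × 10800 = 2.61 × 10^6 m³.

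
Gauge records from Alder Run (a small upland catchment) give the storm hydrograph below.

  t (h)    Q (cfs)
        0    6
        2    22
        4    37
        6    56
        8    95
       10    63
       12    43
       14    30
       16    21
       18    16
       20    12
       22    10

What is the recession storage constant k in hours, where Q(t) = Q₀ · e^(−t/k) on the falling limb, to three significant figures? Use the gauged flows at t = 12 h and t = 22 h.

k ≈ 6.86 h

On the falling limb, Q drops from 43 to 10 cfs between t = 12 h and t = 22 h (Δt = 10 h).
k = −Δt / ln(Q₂/Q₁) = −10 / ln(10/43) = 6.86 h.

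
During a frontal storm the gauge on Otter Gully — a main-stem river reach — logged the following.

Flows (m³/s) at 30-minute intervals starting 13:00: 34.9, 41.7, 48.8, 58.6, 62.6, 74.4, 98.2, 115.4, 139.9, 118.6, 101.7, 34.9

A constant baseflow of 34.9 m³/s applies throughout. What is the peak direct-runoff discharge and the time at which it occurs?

Q_p = 105.0 m³/s at t = 17:00

Subtracting baseflow gives direct-runoff ordinates: 0.0, 6.8, 13.9, 23.7, 27.7, 39.5, 63.3, 80.5, 105.0, 83.7, 66.8, 0.0 m³/s.
The maximum is 105.0 m³/s, occurring at the reading for t = 17:00.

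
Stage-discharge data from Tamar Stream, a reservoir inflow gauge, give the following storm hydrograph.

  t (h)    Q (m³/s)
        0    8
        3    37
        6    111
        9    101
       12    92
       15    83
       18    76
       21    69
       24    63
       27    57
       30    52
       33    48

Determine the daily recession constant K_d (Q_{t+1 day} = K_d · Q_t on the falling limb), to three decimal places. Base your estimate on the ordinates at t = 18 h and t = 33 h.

K_d ≈ 0.479

Between t = 18 h and t = 33 h the flow falls from 76 to 48 m³/s over 5×3 h = 15 h.
Per-interval ratio K = (48/76)^(1/5) = 0.9122; K_d = K^(24/3) = 0.479.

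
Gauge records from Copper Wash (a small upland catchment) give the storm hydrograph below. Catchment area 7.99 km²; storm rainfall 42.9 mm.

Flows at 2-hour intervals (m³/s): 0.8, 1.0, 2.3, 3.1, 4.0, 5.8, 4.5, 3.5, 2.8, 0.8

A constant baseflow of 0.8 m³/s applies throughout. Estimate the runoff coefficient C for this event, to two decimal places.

C ≈ 0.43

ΣQ_DR = 20.60 m³/s; V = ΣQ_DR·Δt = 1.483 × 10^5 m³.
Runoff depth d = V / A = 18.56 mm.
C = d / P = 18.56 / 42.9 = 0.43.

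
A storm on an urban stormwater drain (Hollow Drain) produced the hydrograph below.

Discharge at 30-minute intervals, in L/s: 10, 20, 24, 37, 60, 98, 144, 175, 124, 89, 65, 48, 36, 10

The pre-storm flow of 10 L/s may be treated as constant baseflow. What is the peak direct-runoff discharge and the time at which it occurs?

Subtracting baseflow gives direct-runoff ordinates: 0.0, 10.0, 14.0, 27.0, 50.0, 88.0, 134.0, 165.0, 114.0, 79.0, 55.0, 38.0, 26.0, 0.0 L/s.
The maximum is 165.0 L/s, occurring at the reading for t = 3.5 h.

Q_p = 165.0 L/s at t = 3.5 h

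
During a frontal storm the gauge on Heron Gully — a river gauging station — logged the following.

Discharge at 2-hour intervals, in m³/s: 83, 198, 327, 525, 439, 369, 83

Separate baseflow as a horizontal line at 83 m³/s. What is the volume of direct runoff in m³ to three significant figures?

V ≈ 1.04 × 10^7 m³

Direct-runoff ordinates (Q − Q_b): 0.0, 115.0, 244.0, 442.0, 356.0, 286.0, 0.0 m³/s.
ΣQ_DR = 1443 m³/s.
With Δt = 2 h = 7200 s, V = ΣQ_DR · Δt = 1443 × 7200 = 1.04 × 10^7 m³.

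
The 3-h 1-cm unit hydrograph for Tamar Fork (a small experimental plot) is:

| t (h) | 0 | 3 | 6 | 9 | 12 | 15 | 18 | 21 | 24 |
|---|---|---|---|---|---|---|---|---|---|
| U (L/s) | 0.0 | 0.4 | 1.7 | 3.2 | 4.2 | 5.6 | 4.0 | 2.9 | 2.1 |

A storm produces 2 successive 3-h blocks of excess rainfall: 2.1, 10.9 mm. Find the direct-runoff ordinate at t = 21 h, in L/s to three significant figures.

By discrete convolution, Q_j = Σ (P_i / 10 mm) · U_{j−i}.
At t = 21 h (j=7): Q = (2.1/10)·2.9 + (10.9/10)·4.0 = 4.97 L/s.

Q ≈ 4.97 L/s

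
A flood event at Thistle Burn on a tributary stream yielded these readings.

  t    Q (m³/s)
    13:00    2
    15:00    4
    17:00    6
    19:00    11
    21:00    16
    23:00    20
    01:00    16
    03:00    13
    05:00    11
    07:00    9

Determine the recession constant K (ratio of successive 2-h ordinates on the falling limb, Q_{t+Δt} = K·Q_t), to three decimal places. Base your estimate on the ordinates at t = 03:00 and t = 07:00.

K ≈ 0.832

Using the recession-limb readings at t = 03:00 and t = 07:00: Q falls from 13 to 9 m³/s over 2 intervals.
K = (Q₂/Q₁)^(1/2) = (9/13)^(1/2) = 0.832.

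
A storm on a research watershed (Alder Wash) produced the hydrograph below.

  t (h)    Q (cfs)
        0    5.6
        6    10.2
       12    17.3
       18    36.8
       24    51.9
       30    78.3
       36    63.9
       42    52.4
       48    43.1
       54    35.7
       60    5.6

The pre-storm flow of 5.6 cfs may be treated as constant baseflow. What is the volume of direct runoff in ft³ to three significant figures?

Direct-runoff ordinates (Q − Q_b): 0.0, 4.6, 11.7, 31.2, 46.3, 72.7, 58.3, 46.8, 37.5, 30.1, 0.0 cfs.
ΣQ_DR = 339.2 cfs.
With Δt = 6 h = 21600 s, V = ΣQ_DR · Δt = 339.2 × 21600 = 7.33 × 10^6 ft³.

V ≈ 7.33 × 10^6 ft³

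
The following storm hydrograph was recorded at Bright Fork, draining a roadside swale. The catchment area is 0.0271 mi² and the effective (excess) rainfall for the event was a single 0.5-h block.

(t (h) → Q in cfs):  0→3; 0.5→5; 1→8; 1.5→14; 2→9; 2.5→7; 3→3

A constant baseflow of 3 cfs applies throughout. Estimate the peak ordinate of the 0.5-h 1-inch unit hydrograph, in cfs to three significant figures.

Direct runoff: 0.0, 2.0, 5.0, 11.0, 6.0, 4.0, 0.0 cfs; ΣQ_DR = 28.00 cfs, peak = 11.0 cfs.
Runoff depth d = ΣQ_DR·Δt / A = 28.00 × 1800 / (0.0271 mi²) = 0.8005 in.
The 1-inch UH is the DRH scaled by (1 in)/d, so U_p = 11.0 × 1/0.8005 = 13.7 cfs.

U_p ≈ 13.7 cfs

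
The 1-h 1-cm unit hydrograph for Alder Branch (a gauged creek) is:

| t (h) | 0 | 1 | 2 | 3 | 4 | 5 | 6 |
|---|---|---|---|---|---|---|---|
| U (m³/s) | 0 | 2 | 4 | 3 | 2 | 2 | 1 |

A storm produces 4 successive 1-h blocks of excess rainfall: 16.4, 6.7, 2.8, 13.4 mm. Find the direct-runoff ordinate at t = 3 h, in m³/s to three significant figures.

Q ≈ 8.16 m³/s

By discrete convolution, Q_j = Σ (P_i / 10 mm) · U_{j−i}.
At t = 3 h (j=3): Q = (16.4/10)·3 + (6.7/10)·4 + (2.8/10)·2 + (13.4/10)·0 = 8.16 m³/s.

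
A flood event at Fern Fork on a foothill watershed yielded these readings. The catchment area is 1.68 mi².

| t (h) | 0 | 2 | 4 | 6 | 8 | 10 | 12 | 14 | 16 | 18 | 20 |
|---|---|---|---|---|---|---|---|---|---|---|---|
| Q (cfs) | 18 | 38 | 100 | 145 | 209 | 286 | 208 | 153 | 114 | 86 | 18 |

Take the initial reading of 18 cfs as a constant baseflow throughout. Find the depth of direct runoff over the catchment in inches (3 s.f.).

Direct runoff: 0.0, 20.0, 82.0, 127.0, 191.0, 268.0, 190.0, 135.0, 96.0, 68.0, 0.0 cfs; ΣQ_DR = 1177 cfs.
V = ΣQ_DR · Δt = 1177 × 7200 s = 8.474 × 10^6 ft³.
Over A = 1.68 mi², depth = V / A = 2.17 in.

d ≈ 2.17 in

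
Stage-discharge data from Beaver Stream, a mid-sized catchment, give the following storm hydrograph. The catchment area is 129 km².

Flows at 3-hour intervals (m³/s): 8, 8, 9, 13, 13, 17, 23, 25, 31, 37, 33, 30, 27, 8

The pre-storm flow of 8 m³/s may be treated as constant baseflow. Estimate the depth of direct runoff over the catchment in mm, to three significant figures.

Direct runoff: 0.0, 0.0, 1.0, 5.0, 5.0, 9.0, 15.0, 17.0, 23.0, 29.0, 25.0, 22.0, 19.0, 0.0 m³/s; ΣQ_DR = 170.0 m³/s.
V = ΣQ_DR · Δt = 170.0 × 10800 s = 1.836 × 10^6 m³.
Over A = 129 km², depth = V / A = 14.2 mm.

d ≈ 14.2 mm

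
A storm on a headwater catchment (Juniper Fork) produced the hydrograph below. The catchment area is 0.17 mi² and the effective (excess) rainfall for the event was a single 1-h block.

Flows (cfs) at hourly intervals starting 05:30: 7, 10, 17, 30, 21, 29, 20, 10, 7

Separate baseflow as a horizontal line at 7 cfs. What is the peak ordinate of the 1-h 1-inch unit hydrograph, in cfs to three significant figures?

U_p ≈ 28.7 cfs

Direct runoff: 0.0, 3.0, 10.0, 23.0, 14.0, 22.0, 13.0, 3.0, 0.0 cfs; ΣQ_DR = 88.00 cfs, peak = 23.0 cfs.
Runoff depth d = ΣQ_DR·Δt / A = 88.00 × 3600 / (0.17 mi²) = 0.8021 in.
The 1-inch UH is the DRH scaled by (1 in)/d, so U_p = 23.0 × 1/0.8021 = 28.7 cfs.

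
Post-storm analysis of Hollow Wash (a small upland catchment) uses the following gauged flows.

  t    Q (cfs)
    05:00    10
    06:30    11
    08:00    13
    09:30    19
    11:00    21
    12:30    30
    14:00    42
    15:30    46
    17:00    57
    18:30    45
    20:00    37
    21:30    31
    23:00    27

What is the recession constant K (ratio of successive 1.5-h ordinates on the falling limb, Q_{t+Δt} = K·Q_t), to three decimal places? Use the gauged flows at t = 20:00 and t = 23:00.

K ≈ 0.854

Using the recession-limb readings at t = 20:00 and t = 23:00: Q falls from 37 to 27 cfs over 2 intervals.
K = (Q₂/Q₁)^(1/2) = (27/37)^(1/2) = 0.854.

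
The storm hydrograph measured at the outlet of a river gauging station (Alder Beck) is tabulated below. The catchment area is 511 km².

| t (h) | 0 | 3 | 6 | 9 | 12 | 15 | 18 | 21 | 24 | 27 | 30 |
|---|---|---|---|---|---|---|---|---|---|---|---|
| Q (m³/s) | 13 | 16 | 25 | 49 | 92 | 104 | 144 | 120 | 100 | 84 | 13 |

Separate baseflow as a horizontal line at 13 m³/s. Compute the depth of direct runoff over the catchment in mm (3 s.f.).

d ≈ 13.0 mm

Direct runoff: 0.0, 3.0, 12.0, 36.0, 79.0, 91.0, 131.0, 107.0, 87.0, 71.0, 0.0 m³/s; ΣQ_DR = 617.0 m³/s.
V = ΣQ_DR · Δt = 617.0 × 10800 s = 6.664 × 10^6 m³.
Over A = 511 km², depth = V / A = 13.0 mm.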